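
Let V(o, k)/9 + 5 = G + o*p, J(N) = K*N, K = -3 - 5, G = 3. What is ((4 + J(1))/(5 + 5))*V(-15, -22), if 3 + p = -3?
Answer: -1584/5 ≈ -316.80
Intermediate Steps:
p = -6 (p = -3 - 3 = -6)
K = -8
J(N) = -8*N
V(o, k) = -18 - 54*o (V(o, k) = -45 + 9*(3 + o*(-6)) = -45 + 9*(3 - 6*o) = -45 + (27 - 54*o) = -18 - 54*o)
((4 + J(1))/(5 + 5))*V(-15, -22) = ((4 - 8*1)/(5 + 5))*(-18 - 54*(-15)) = ((4 - 8)/10)*(-18 + 810) = -4*⅒*792 = -⅖*792 = -1584/5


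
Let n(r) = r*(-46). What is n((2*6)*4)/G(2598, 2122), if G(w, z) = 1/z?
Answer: -4685376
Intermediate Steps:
n(r) = -46*r
n((2*6)*4)/G(2598, 2122) = (-46*2*6*4)/(1/2122) = (-552*4)/(1/2122) = -46*48*2122 = -2208*2122 = -4685376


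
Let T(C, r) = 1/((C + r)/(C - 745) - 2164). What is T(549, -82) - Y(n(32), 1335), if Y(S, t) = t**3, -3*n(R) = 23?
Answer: -1010264373199321/424611 ≈ -2.3793e+9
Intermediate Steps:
n(R) = -23/3 (n(R) = -1/3*23 = -23/3)
T(C, r) = 1/(-2164 + (C + r)/(-745 + C)) (T(C, r) = 1/((C + r)/(-745 + C) - 2164) = 1/(-2164 + (C + r)/(-745 + C)))
T(549, -82) - Y(n(32), 1335) = (-745 + 549)/(1612180 - 82 - 2163*549) - 1*1335**3 = -196/(1612180 - 82 - 1187487) - 1*2379270375 = -196/424611 - 2379270375 = -1010264373199321/424611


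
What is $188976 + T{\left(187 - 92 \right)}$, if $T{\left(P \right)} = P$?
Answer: $189071$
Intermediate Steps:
$188976 + T{\left(187 - 92 \right)} = 188976 + \left(187 - 92\right) = 188976 + 95 = 189071$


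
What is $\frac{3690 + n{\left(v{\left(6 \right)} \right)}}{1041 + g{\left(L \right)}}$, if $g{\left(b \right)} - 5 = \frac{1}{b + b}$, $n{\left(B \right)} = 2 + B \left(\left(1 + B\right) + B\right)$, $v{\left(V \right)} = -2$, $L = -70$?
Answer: $\frac{517720}{146439} \approx 3.5354$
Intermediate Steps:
$n{\left(B \right)} = 2 + B \left(1 + 2 B\right)$
$g{\left(b \right)} = 5 + \frac{1}{2 b}$ ($g{\left(b \right)} = 5 + \frac{1}{b + b} = 5 + \frac{1}{2 b}$)
$\frac{3690 + n{\left(v{\left(6 \right)} \right)}}{1041 + g{\left(L \right)}} = \frac{3690 + \left(2 - 2 + 2 \left(-2\right)^{2}\right)}{1041 + \left(5 + \frac{1}{2 \left(-70\right)}\right)} = \frac{3690 + \left(2 - 2 + 2 \cdot 4\right)}{1041 + \left(5 + \frac{1}{2} \left(- \frac{1}{70}\right)\right)} = \frac{3690 + \left(2 - 2 + 8\right)}{1041 + \left(5 - \frac{1}{140}\right)} = \frac{3690 + 8}{1041 + \frac{699}{140}} = \frac{3698}{\frac{146439}{140}} = 3698 \cdot \frac{140}{146439} = \frac{517720}{146439}$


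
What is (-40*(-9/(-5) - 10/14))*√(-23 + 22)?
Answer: -304*I/7 ≈ -43.429*I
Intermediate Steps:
(-40*(-9/(-5) - 10/14))*√(-23 + 22) = (-40*(-9*(-⅕) - 10*1/14))*√(-1) = (-40*(9/5 - 5/7))*I = (-40*38/35)*I = -304*I/7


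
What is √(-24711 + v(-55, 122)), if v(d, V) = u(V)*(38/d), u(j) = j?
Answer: I*√75005755/55 ≈ 157.47*I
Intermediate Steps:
v(d, V) = 38*V/d (v(d, V) = V*(38/d) = 38*V/d)
√(-24711 + v(-55, 122)) = √(-24711 + 38*122/(-55)) = √(-24711 + 38*122*(-1/55)) = √(-24711 - 4636/55) = √(-1363741/55) = I*√75005755/55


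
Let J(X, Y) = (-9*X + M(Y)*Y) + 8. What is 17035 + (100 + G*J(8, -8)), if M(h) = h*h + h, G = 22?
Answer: 5871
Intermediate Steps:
M(h) = h + h**2 (M(h) = h**2 + h = h + h**2)
J(X, Y) = 8 - 9*X + Y**2*(1 + Y) (J(X, Y) = (-9*X + (Y*(1 + Y))*Y) + 8 = (-9*X + Y**2*(1 + Y)) + 8 = 8 - 9*X + Y**2*(1 + Y))
17035 + (100 + G*J(8, -8)) = 17035 + (100 + 22*(8 - 9*8 + (-8)**2*(1 - 8))) = 17035 + (100 + 22*(8 - 72 + 64*(-7))) = 17035 + (100 + 22*(8 - 72 - 448)) = 17035 + (100 + 22*(-512)) = 17035 + (100 - 11264) = 17035 - 11164 = 5871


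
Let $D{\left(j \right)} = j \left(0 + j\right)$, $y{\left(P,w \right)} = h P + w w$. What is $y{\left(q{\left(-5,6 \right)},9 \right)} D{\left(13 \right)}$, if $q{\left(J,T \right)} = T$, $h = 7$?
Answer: $20787$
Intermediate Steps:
$y{\left(P,w \right)} = w^{2} + 7 P$ ($y{\left(P,w \right)} = 7 P + w w = 7 P + w^{2} = w^{2} + 7 P$)
$D{\left(j \right)} = j^{2}$ ($D{\left(j \right)} = j j = j^{2}$)
$y{\left(q{\left(-5,6 \right)},9 \right)} D{\left(13 \right)} = \left(9^{2} + 7 \cdot 6\right) 13^{2} = \left(81 + 42\right) 169 = 123 \cdot 169 = 20787$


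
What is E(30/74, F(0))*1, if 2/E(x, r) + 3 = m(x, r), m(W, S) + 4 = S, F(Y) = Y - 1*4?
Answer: -2/11 ≈ -0.18182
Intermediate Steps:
F(Y) = -4 + Y (F(Y) = Y - 4 = -4 + Y)
m(W, S) = -4 + S
E(x, r) = 2/(-7 + r) (E(x, r) = 2/(-3 + (-4 + r)) = 2/(-7 + r))
E(30/74, F(0))*1 = (2/(-7 + (-4 + 0)))*1 = (2/(-7 - 4))*1 = (2/(-11))*1 = (2*(-1/11))*1 = -2/11*1 = -2/11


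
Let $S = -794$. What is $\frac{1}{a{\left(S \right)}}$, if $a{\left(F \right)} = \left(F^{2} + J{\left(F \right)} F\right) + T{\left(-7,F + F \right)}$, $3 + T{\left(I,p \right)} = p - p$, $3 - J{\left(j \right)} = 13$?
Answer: $\frac{1}{638373} \approx 1.5665 \cdot 10^{-6}$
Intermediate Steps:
$J{\left(j \right)} = -10$ ($J{\left(j \right)} = 3 - 13 = -10$)
$T{\left(I,p \right)} = -3$ ($T{\left(I,p \right)} = -3 + \left(p - p\right) = -3 + 0 = -3$)
$a{\left(F \right)} = -3 + F^{2} - 10 F$ ($a{\left(F \right)} = \left(F^{2} - 10 F\right) - 3 = -3 + F^{2} - 10 F$)
$\frac{1}{a{\left(S \right)}} = \frac{1}{-3 + \left(-794\right)^{2} - -7940} = \frac{1}{-3 + 630436 + 7940} = \frac{1}{638373}$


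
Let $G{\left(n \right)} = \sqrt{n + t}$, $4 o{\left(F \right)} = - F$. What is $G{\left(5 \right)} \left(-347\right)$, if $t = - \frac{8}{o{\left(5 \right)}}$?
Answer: $- \frac{347 \sqrt{285}}{5} \approx -1171.6$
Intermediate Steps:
$o{\left(F \right)} = - \frac{F}{4}$ ($o{\left(F \right)} = \frac{\left(-1\right) F}{4} = - \frac{F}{4}$)
$t = \frac{32}{5}$ ($t = - \frac{8}{\left(- \frac{1}{4}\right) 5} = - \frac{8}{- \frac{5}{4}} = \left(-8\right) \left(- \frac{4}{5}\right) = \frac{32}{5} \approx 6.4$)
$G{\left(n \right)} = \sqrt{\frac{32}{5} + n}$ ($G{\left(n \right)} = \sqrt{n + \frac{32}{5}} = \sqrt{\frac{32}{5} + n}$)
$G{\left(5 \right)} \left(-347\right) = \frac{\sqrt{160 + 25 \cdot 5}}{5} \left(-347\right) = \frac{\sqrt{160 + 125}}{5} \left(-347\right) = \frac{\sqrt{285}}{5} \left(-347\right) = - \frac{347 \sqrt{285}}{5}$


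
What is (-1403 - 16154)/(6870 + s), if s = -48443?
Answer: 17557/41573 ≈ 0.42232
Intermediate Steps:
(-1403 - 16154)/(6870 + s) = (-1403 - 16154)/(6870 - 48443) = -17557/(-41573) = -17557*(-1/41573) = 17557/41573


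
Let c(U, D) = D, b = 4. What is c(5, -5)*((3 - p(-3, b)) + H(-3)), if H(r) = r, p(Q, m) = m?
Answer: 20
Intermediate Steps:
c(5, -5)*((3 - p(-3, b)) + H(-3)) = -5*((3 - 1*4) - 3) = -5*((3 - 4) - 3) = -5*(-1 - 3) = -5*(-4) = 20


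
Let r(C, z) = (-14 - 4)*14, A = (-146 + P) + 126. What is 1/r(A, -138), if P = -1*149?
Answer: -1/252 ≈ -0.0039683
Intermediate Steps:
P = -149
A = -169 (A = (-146 - 149) + 126 = -295 + 126 = -169)
r(C, z) = -252 (r(C, z) = -18*14 = -252)
1/r(A, -138) = 1/(-252) = -1/252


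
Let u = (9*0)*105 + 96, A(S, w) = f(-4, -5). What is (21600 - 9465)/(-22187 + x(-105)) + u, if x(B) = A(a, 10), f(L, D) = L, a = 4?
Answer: 706067/7397 ≈ 95.453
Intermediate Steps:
A(S, w) = -4
x(B) = -4
u = 96 (u = 0*105 + 96 = 0 + 96 = 96)
(21600 - 9465)/(-22187 + x(-105)) + u = (21600 - 9465)/(-22187 - 4) + 96 = 12135/(-22191) + 96 = 12135*(-1/22191) + 96 = -4045/7397 + 96 = 706067/7397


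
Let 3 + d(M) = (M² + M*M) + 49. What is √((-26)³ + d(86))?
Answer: 37*I*√2 ≈ 52.326*I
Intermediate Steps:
d(M) = 46 + 2*M² (d(M) = -3 + ((M² + M*M) + 49) = -3 + ((M² + M²) + 49) = -3 + (2*M² + 49) = -3 + (49 + 2*M²) = 46 + 2*M²)
√((-26)³ + d(86)) = √((-26)³ + (46 + 2*86²)) = √(-17576 + (46 + 2*7396)) = √(-17576 + (46 + 14792)) = √(-17576 + 14838) = √(-2738) = 37*I*√2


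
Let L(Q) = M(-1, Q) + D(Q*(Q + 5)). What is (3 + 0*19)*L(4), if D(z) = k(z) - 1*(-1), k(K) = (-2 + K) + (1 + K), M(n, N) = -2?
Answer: 210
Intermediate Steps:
k(K) = -1 + 2*K
D(z) = 2*z (D(z) = (-1 + 2*z) - 1*(-1) = (-1 + 2*z) + 1 = 2*z)
L(Q) = -2 + 2*Q*(5 + Q) (L(Q) = -2 + 2*(Q*(Q + 5)) = -2 + 2*(Q*(5 + Q)) = -2 + 2*Q*(5 + Q))
(3 + 0*19)*L(4) = (3 + 0*19)*(-2 + 2*4*(5 + 4)) = (3 + 0)*(-2 + 2*4*9) = 3*(-2 + 72) = 3*70 = 210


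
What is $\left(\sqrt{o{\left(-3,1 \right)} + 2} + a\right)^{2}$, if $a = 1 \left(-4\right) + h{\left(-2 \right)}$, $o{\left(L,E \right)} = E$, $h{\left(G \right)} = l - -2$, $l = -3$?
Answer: $\left(-5 + \sqrt{3}\right)^{2} \approx 10.679$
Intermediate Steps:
$h{\left(G \right)} = -1$ ($h{\left(G \right)} = -3 - -2 = -3 + 2 = -1$)
$a = -5$ ($a = 1 \left(-4\right) - 1 = -4 - 1 = -5$)
$\left(\sqrt{o{\left(-3,1 \right)} + 2} + a\right)^{2} = \left(\sqrt{1 + 2} - 5\right)^{2} = \left(\sqrt{3} - 5\right)^{2} = \left(-5 + \sqrt{3}\right)^{2}$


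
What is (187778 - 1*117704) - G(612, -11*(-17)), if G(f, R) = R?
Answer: 69887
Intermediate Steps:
(187778 - 1*117704) - G(612, -11*(-17)) = (187778 - 1*117704) - (-11)*(-17) = (187778 - 117704) - 1*187 = 70074 - 187 = 69887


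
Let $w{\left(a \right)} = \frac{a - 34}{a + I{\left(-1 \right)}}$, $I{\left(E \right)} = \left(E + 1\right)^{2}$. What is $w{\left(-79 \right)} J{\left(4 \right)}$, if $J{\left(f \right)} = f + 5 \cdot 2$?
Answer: $\frac{1582}{79} \approx 20.025$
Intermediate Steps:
$I{\left(E \right)} = \left(1 + E\right)^{2}$
$J{\left(f \right)} = 10 + f$ ($J{\left(f \right)} = f + 10 = 10 + f$)
$w{\left(a \right)} = \frac{-34 + a}{a}$ ($w{\left(a \right)} = \frac{a - 34}{a + \left(1 - 1\right)^{2}} = \frac{-34 + a}{a + 0^{2}} = \frac{-34 + a}{a + 0} = \frac{-34 + a}{a}$)
$w{\left(-79 \right)} J{\left(4 \right)} = \frac{-34 - 79}{-79} \left(10 + 4\right) = \left(- \frac{1}{79}\right) \left(-113\right) 14 = \frac{113}{79} \cdot 14 = \frac{1582}{79}$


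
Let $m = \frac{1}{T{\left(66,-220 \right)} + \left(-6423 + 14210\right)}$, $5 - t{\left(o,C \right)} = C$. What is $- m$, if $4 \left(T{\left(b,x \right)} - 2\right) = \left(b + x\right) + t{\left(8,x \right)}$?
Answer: $- \frac{4}{31227} \approx -0.00012809$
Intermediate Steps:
$t{\left(o,C \right)} = 5 - C$
$T{\left(b,x \right)} = \frac{13}{4} + \frac{b}{4}$ ($T{\left(b,x \right)} = 2 + \frac{\left(b + x\right) - \left(-5 + x\right)}{4} = 2 + \frac{5 + b}{4} = 2 + \left(\frac{5}{4} + \frac{b}{4}\right) = \frac{13}{4} + \frac{b}{4}$)
$m = \frac{4}{31227}$ ($m = \frac{1}{\left(\frac{13}{4} + \frac{1}{4} \cdot 66\right) + \left(-6423 + 14210\right)} = \frac{1}{\left(\frac{13}{4} + \frac{33}{2}\right) + 7787} = \frac{1}{\frac{79}{4} + 7787} = \frac{1}{\frac{31227}{4}} = \frac{4}{31227} \approx 0.00012809$)
$- m = \left(-1\right) \frac{4}{31227} = - \frac{4}{31227}$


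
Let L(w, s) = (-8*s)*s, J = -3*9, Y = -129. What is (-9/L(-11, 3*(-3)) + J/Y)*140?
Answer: 24185/774 ≈ 31.247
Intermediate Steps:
J = -27
L(w, s) = -8*s**2
(-9/L(-11, 3*(-3)) + J/Y)*140 = (-9/((-8*(3*(-3))**2)) - 27/(-129))*140 = (-9/((-8*(-9)**2)) - 27*(-1/129))*140 = (-9/((-8*81)) + 9/43)*140 = (-9/(-648) + 9/43)*140 = (-9*(-1/648) + 9/43)*140 = (1/72 + 9/43)*140 = (691/3096)*140 = 24185/774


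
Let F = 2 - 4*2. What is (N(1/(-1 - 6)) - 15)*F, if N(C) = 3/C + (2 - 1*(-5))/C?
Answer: 510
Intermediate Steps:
F = -6 (F = 2 - 8 = -6)
N(C) = 10/C (N(C) = 3/C + (2 + 5)/C = 3/C + 7/C = 10/C)
(N(1/(-1 - 6)) - 15)*F = (10/(1/(-1 - 6)) - 15)*(-6) = (10/(1/(-7)) - 15)*(-6) = (10/(-1/7) - 15)*(-6) = (10*(-7) - 15)*(-6) = (-70 - 15)*(-6) = -85*(-6) = 510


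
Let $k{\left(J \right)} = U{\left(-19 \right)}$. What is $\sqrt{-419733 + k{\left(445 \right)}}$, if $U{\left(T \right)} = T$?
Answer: $2 i \sqrt{104938} \approx 647.88 i$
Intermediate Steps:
$k{\left(J \right)} = -19$
$\sqrt{-419733 + k{\left(445 \right)}} = \sqrt{-419733 - 19} = \sqrt{-419752} = 2 i \sqrt{104938}$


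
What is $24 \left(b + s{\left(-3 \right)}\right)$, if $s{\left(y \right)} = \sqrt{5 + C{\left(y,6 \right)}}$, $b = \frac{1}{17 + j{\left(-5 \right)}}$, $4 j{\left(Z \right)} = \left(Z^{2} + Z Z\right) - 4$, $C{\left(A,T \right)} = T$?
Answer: $\frac{16}{19} + 24 \sqrt{11} \approx 80.441$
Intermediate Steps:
$j{\left(Z \right)} = -1 + \frac{Z^{2}}{2}$ ($j{\left(Z \right)} = \frac{\left(Z^{2} + Z Z\right) - 4}{4} = \frac{\left(Z^{2} + Z^{2}\right) - 4}{4} = \frac{2 Z^{2} - 4}{4} = \frac{-4 + 2 Z^{2}}{4} = -1 + \frac{Z^{2}}{2}$)
$b = \frac{2}{57}$ ($b = \frac{1}{17 - \left(1 - \frac{\left(-5\right)^{2}}{2}\right)} = \frac{1}{17 + \left(-1 + \frac{1}{2} \cdot 25\right)} = \frac{1}{17 + \left(-1 + \frac{25}{2}\right)} = \frac{1}{17 + \frac{23}{2}} = \frac{1}{\frac{57}{2}} = \frac{2}{57} \approx 0.035088$)
$s{\left(y \right)} = \sqrt{11}$ ($s{\left(y \right)} = \sqrt{5 + 6} = \sqrt{11}$)
$24 \left(b + s{\left(-3 \right)}\right) = 24 \left(\frac{2}{57} + \sqrt{11}\right) = \frac{16}{19} + 24 \sqrt{11}$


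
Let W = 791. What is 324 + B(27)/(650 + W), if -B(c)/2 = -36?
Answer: 466956/1441 ≈ 324.05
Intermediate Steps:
B(c) = 72 (B(c) = -2*(-36) = 72)
324 + B(27)/(650 + W) = 324 + 72/(650 + 791) = 324 + 72/1441 = 466956/1441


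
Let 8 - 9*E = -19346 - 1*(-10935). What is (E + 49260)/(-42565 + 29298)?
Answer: -451759/119403 ≈ -3.7835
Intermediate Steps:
E = 8419/9 (E = 8/9 - (-19346 - 1*(-10935))/9 = 8/9 - (-19346 + 10935)/9 = 8/9 - 1/9*(-8411) = 8/9 + 8411/9 = 8419/9 ≈ 935.44)
(E + 49260)/(-42565 + 29298) = (8419/9 + 49260)/(-42565 + 29298) = (451759/9)/(-13267) = (451759/9)*(-1/13267) = -451759/119403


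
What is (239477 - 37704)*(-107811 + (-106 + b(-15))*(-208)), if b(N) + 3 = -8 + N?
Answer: -16213469415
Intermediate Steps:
b(N) = -11 + N (b(N) = -3 + (-8 + N) = -11 + N)
(239477 - 37704)*(-107811 + (-106 + b(-15))*(-208)) = (239477 - 37704)*(-107811 + (-106 + (-11 - 15))*(-208)) = 201773*(-107811 + (-106 - 26)*(-208)) = 201773*(-107811 - 132*(-208)) = 201773*(-107811 + 27456) = 201773*(-80355) = -16213469415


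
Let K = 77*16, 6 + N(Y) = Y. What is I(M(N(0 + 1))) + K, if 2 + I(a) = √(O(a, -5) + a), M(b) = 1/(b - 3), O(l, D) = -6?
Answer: 1230 + 7*I*√2/4 ≈ 1230.0 + 2.4749*I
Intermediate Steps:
N(Y) = -6 + Y
M(b) = 1/(-3 + b)
K = 1232
I(a) = -2 + √(-6 + a)
I(M(N(0 + 1))) + K = (-2 + √(-6 + 1/(-3 + (-6 + (0 + 1))))) + 1232 = (-2 + √(-6 + 1/(-3 + (-6 + 1)))) + 1232 = (-2 + √(-6 + 1/(-3 - 5))) + 1232 = (-2 + √(-6 + 1/(-8))) + 1232 = (-2 + √(-6 - ⅛)) + 1232 = (-2 + √(-49/8)) + 1232 = (-2 + 7*I*√2/4) + 1232 = 1230 + 7*I*√2/4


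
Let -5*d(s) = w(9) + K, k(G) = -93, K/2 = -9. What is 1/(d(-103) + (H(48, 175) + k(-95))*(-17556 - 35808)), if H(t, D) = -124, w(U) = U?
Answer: 5/57899949 ≈ 8.6356e-8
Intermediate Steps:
K = -18 (K = 2*(-9) = -18)
d(s) = 9/5 (d(s) = -(9 - 18)/5 = -⅕*(-9) = 9/5)
1/(d(-103) + (H(48, 175) + k(-95))*(-17556 - 35808)) = 1/(9/5 + (-124 - 93)*(-17556 - 35808)) = 1/(9/5 - 217*(-53364)) = 1/(9/5 + 11579988) = 1/(57899949/5) = 5/57899949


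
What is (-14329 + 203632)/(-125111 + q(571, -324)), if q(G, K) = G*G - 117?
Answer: 189303/200813 ≈ 0.94268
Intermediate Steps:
q(G, K) = -117 + G² (q(G, K) = G² - 117 = -117 + G²)
(-14329 + 203632)/(-125111 + q(571, -324)) = (-14329 + 203632)/(-125111 + (-117 + 571²)) = 189303/(-125111 + (-117 + 326041)) = 189303/(-125111 + 325924) = 189303/200813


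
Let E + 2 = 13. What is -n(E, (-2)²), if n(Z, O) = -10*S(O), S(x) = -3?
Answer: -30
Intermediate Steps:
E = 11 (E = -2 + 13 = 11)
n(Z, O) = 30 (n(Z, O) = -10*(-3) = 30)
-n(E, (-2)²) = -1*30 = -30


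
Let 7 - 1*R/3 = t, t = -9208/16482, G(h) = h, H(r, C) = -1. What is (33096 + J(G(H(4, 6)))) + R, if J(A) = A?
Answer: 90974256/2747 ≈ 33118.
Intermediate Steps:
t = -4604/8241 (t = -9208*1/16482 = -4604/8241 ≈ -0.55867)
R = 62291/2747 (R = 21 - 3*(-4604/8241) = 21 + 4604/2747 = 62291/2747 ≈ 22.676)
(33096 + J(G(H(4, 6)))) + R = (33096 - 1) + 62291/2747 = 33095 + 62291/2747 = 90974256/2747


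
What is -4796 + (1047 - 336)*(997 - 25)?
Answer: 686296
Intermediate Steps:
-4796 + (1047 - 336)*(997 - 25) = -4796 + 711*972 = -4796 + 691092 = 686296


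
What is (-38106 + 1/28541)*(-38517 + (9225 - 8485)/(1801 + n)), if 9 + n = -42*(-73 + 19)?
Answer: 8503720642387330/5793823 ≈ 1.4677e+9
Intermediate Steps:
n = 2259 (n = -9 - 42*(-73 + 19) = -9 - 42*(-54) = -9 + 2268 = 2259)
(-38106 + 1/28541)*(-38517 + (9225 - 8485)/(1801 + n)) = (-38106 + 1/28541)*(-38517 + (9225 - 8485)/(1801 + 2259)) = (-38106 + 1/28541)*(-38517 + 740/4060) = -1087583345*(-38517 + 740*(1/4060))/28541 = -1087583345*(-38517 + 37/203)/28541 = -1087583345/28541*(-7818914/203) = 8503720642387330/5793823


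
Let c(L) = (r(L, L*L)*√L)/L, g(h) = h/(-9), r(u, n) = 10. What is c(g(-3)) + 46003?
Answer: 46003 + 10*√3 ≈ 46020.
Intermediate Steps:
g(h) = -h/9 (g(h) = h*(-⅑) = -h/9)
c(L) = 10/√L (c(L) = (10*√L)/L = 10/√L)
c(g(-3)) + 46003 = 10/√(-⅑*(-3)) + 46003 = 10/3^(-½) + 46003 = 10*√3 + 46003 = 46003 + 10*√3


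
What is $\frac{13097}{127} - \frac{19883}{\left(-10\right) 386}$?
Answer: $\frac{53079561}{490220} \approx 108.28$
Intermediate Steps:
$\frac{13097}{127} - \frac{19883}{\left(-10\right) 386} = 13097 \cdot \frac{1}{127} - \frac{19883}{-3860} = \frac{13097}{127} - - \frac{19883}{3860} = \frac{13097}{127} + \frac{19883}{3860} = \frac{53079561}{490220}$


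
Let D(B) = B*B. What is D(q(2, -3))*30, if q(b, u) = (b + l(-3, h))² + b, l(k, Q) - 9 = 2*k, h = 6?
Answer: 21870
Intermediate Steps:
l(k, Q) = 9 + 2*k
q(b, u) = b + (3 + b)² (q(b, u) = (b + (9 + 2*(-3)))² + b = (b + (9 - 6))² + b = (b + 3)² + b = (3 + b)² + b = b + (3 + b)²)
D(B) = B²
D(q(2, -3))*30 = (2 + (3 + 2)²)²*30 = (2 + 5²)²*30 = (2 + 25)²*30 = 27²*30 = 729*30 = 21870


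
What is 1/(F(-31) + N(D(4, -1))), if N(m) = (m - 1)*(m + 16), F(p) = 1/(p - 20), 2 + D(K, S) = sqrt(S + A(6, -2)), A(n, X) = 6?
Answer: -96288/1990939 - 28611*sqrt(5)/1990939 ≈ -0.080497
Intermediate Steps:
D(K, S) = -2 + sqrt(6 + S) (D(K, S) = -2 + sqrt(S + 6) = -2 + sqrt(6 + S))
F(p) = 1/(-20 + p)
N(m) = (-1 + m)*(16 + m)
1/(F(-31) + N(D(4, -1))) = 1/(1/(-20 - 31) + (-16 + (-2 + sqrt(6 - 1))**2 + 15*(-2 + sqrt(6 - 1)))) = 1/(1/(-51) + (-16 + (-2 + sqrt(5))**2 + 15*(-2 + sqrt(5)))) = 1/(-1/51 + (-16 + (-2 + sqrt(5))**2 + (-30 + 15*sqrt(5)))) = 1/(-1/51 + (-46 + (-2 + sqrt(5))**2 + 15*sqrt(5))) = 1/(-2347/51 + (-2 + sqrt(5))**2 + 15*sqrt(5))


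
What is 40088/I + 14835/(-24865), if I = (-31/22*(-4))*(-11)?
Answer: -99770789/154163 ≈ -647.18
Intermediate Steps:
I = -62 (I = (-31*1/22*(-4))*(-11) = -31/22*(-4)*(-11) = (62/11)*(-11) = -62)
40088/I + 14835/(-24865) = 40088/(-62) + 14835/(-24865) = 40088*(-1/62) + 14835*(-1/24865) = -20044/31 - 2967/4973 = -99770789/154163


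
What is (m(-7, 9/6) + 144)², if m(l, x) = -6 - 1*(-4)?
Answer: 20164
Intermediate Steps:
m(l, x) = -2 (m(l, x) = -6 + 4 = -2)
(m(-7, 9/6) + 144)² = (-2 + 144)² = 142² = 20164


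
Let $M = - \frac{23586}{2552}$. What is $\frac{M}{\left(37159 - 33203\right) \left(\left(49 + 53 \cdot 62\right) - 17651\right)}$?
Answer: $\frac{3931}{24088368832} \approx 1.6319 \cdot 10^{-7}$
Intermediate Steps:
$M = - \frac{11793}{1276}$ ($M = \left(-23586\right) \frac{1}{2552} = - \frac{11793}{1276} \approx -9.2422$)
$\frac{M}{\left(37159 - 33203\right) \left(\left(49 + 53 \cdot 62\right) - 17651\right)} = - \frac{11793}{1276 \left(37159 - 33203\right) \left(\left(49 + 53 \cdot 62\right) - 17651\right)} = - \frac{11793}{1276 \cdot 3956 \left(\left(49 + 3286\right) - 17651\right)} = - \frac{11793}{1276 \cdot 3956 \left(3335 - 17651\right)} = - \frac{11793}{1276 \cdot 3956 \left(-14316\right)} = - \frac{11793}{1276 \left(-56634096\right)} = \left(- \frac{11793}{1276}\right) \left(- \frac{1}{56634096}\right) = \frac{3931}{24088368832}$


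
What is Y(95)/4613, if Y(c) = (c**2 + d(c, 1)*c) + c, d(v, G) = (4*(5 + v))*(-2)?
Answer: -66880/4613 ≈ -14.498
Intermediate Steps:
d(v, G) = -40 - 8*v (d(v, G) = (20 + 4*v)*(-2) = -40 - 8*v)
Y(c) = c + c**2 + c*(-40 - 8*c) (Y(c) = (c**2 + (-40 - 8*c)*c) + c = (c**2 + c*(-40 - 8*c)) + c = c + c**2 + c*(-40 - 8*c))
Y(95)/4613 = (95*(-39 - 7*95))/4613 = (95*(-39 - 665))*(1/4613) = (95*(-704))*(1/4613) = -66880*1/4613 = -66880/4613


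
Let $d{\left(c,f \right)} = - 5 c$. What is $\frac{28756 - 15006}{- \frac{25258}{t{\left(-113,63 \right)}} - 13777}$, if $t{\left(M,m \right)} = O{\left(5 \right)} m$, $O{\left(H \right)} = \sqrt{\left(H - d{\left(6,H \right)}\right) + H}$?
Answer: $- \frac{7518625537500}{7533229892369} + \frac{10939871250 \sqrt{10}}{7533229892369} \approx -0.99347$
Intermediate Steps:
$O{\left(H \right)} = \sqrt{30 + 2 H}$ ($O{\left(H \right)} = \sqrt{\left(H - \left(-5\right) 6\right) + H} = \sqrt{\left(H - -30\right) + H} = \sqrt{\left(H + 30\right) + H} = \sqrt{\left(30 + H\right) + H} = \sqrt{30 + 2 H}$)
$t{\left(M,m \right)} = 2 m \sqrt{10}$ ($t{\left(M,m \right)} = \sqrt{30 + 2 \cdot 5} m = \sqrt{30 + 10} m = \sqrt{40} m = 2 \sqrt{10} m = 2 m \sqrt{10}$)
$\frac{28756 - 15006}{- \frac{25258}{t{\left(-113,63 \right)}} - 13777} = \frac{28756 - 15006}{- \frac{25258}{2 \cdot 63 \sqrt{10}} - 13777} = \frac{13750}{- \frac{25258}{126 \sqrt{10}} - 13777} = \frac{13750}{- 25258 \frac{\sqrt{10}}{1260} - 13777} = \frac{13750}{- \frac{12629 \sqrt{10}}{630} - 13777} = \frac{13750}{-13777 - \frac{12629 \sqrt{10}}{630}}$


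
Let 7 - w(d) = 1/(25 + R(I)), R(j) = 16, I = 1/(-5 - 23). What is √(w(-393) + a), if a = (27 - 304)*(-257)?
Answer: √119680435/41 ≈ 266.83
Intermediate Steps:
I = -1/28 (I = 1/(-28) = -1/28 ≈ -0.035714)
a = 71189 (a = -277*(-257) = 71189)
w(d) = 286/41 (w(d) = 7 - 1/(25 + 16) = 7 - 1/41 = 286/41)
√(w(-393) + a) = √(286/41 + 71189) = √(2919035/41) = √119680435/41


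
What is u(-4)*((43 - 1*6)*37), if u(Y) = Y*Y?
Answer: 21904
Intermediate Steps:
u(Y) = Y²
u(-4)*((43 - 1*6)*37) = (-4)²*((43 - 1*6)*37) = 16*((43 - 6)*37) = 16*(37*37) = 16*1369 = 21904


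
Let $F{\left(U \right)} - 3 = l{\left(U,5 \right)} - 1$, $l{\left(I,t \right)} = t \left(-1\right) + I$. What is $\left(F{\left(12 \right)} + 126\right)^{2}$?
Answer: $18225$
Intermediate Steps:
$l{\left(I,t \right)} = I - t$ ($l{\left(I,t \right)} = - t + I = I - t$)
$F{\left(U \right)} = -3 + U$ ($F{\left(U \right)} = 3 + \left(\left(U - 5\right) - 1\right) = 3 + \left(\left(-5 + U\right) - 1\right) = 3 + \left(-6 + U\right) = -3 + U$)
$\left(F{\left(12 \right)} + 126\right)^{2} = \left(\left(-3 + 12\right) + 126\right)^{2} = \left(9 + 126\right)^{2} = 135^{2} = 18225$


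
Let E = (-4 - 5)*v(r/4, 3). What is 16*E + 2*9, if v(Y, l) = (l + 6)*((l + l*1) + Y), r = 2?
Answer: -8406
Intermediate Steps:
v(Y, l) = (6 + l)*(Y + 2*l) (v(Y, l) = (6 + l)*((l + l) + Y) = (6 + l)*(2*l + Y) = (6 + l)*(Y + 2*l))
E = -1053/2 (E = (-4 - 5)*(2*3**2 + 6*(2/4) + 12*3 + (2/4)*3) = -9*(2*9 + 6*(2*(1/4)) + 36 + (2*(1/4))*3) = -9*(18 + 6*(1/2) + 36 + (1/2)*3) = -9*(18 + 3 + 36 + 3/2) = -9*117/2 = -1053/2 ≈ -526.50)
16*E + 2*9 = 16*(-1053/2) + 2*9 = -8424 + 18 = -8406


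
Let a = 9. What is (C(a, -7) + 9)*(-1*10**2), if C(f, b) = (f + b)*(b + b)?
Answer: 1900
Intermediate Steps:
C(f, b) = 2*b*(b + f) (C(f, b) = (b + f)*(2*b) = 2*b*(b + f))
(C(a, -7) + 9)*(-1*10**2) = (2*(-7)*(-7 + 9) + 9)*(-1*10**2) = (2*(-7)*2 + 9)*(-1*100) = (-28 + 9)*(-100) = -19*(-100) = 1900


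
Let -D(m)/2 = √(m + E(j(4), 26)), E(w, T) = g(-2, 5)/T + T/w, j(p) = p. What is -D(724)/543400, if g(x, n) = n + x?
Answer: √123474/3532100 ≈ 9.9484e-5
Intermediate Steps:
E(w, T) = 3/T + T/w (E(w, T) = (5 - 2)/T + T/w = 3/T + T/w)
D(m) = -2*√(86/13 + m) (D(m) = -2*√(m + (3/26 + 26/4)) = -2*√(m + (3*(1/26) + 26*(¼))) = -2*√(m + (3/26 + 13/2)) = -2*√(m + 86/13) = -2*√(86/13 + m))
-D(724)/543400 = -(-2*√(1118 + 169*724)/13)/543400 = -(-2*√(1118 + 122356)/13)/543400 = -(-2*√123474/13)/543400 = -(-1)*√123474/3532100 = √123474/3532100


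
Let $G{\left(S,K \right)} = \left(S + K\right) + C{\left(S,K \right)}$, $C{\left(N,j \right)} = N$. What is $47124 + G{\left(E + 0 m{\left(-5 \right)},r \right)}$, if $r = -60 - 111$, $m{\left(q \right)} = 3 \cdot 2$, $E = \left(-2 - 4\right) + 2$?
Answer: $46945$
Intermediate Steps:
$E = -4$ ($E = -6 + 2 = -4$)
$m{\left(q \right)} = 6$
$r = -171$ ($r = -60 - 111 = -171$)
$G{\left(S,K \right)} = K + 2 S$ ($G{\left(S,K \right)} = \left(S + K\right) + S = \left(K + S\right) + S = K + 2 S$)
$47124 + G{\left(E + 0 m{\left(-5 \right)},r \right)} = 47124 - \left(171 - 2 \left(-4 + 0 \cdot 6\right)\right) = 47124 - \left(171 - 2 \left(-4 + 0\right)\right) = 47124 + \left(-171 + 2 \left(-4\right)\right) = 47124 - 179 = 46945$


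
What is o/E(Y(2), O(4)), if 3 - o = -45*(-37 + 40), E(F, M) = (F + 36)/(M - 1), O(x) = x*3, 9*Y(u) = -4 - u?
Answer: 2277/53 ≈ 42.962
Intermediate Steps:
Y(u) = -4/9 - u/9 (Y(u) = (-4 - u)/9 = -4/9 - u/9)
O(x) = 3*x
E(F, M) = (36 + F)/(-1 + M)
o = 138 (o = 3 - (-45)*(-37 + 40) = 3 - (-45)*3 = 3 - 1*(-135) = 3 + 135 = 138)
o/E(Y(2), O(4)) = 138/(((36 + (-4/9 - ⅑*2))/(-1 + 3*4))) = 138/(((36 + (-4/9 - 2/9))/(-1 + 12))) = 138/(((36 - ⅔)/11)) = 138/(((1/11)*(106/3))) = 138/(106/33) = 138*(33/106) = 2277/53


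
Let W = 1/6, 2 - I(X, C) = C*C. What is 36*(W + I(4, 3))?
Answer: -246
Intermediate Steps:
I(X, C) = 2 - C**2 (I(X, C) = 2 - C*C = 2 - C**2)
W = 1/6 ≈ 0.16667
36*(W + I(4, 3)) = 36*(1/6 + (2 - 1*3**2)) = 36*(1/6 + (2 - 1*9)) = 36*(1/6 + (2 - 9)) = 36*(1/6 - 7) = 36*(-41/6) = -246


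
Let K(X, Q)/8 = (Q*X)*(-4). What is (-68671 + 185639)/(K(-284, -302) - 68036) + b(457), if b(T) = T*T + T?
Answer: 147174112576/703153 ≈ 2.0931e+5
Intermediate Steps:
K(X, Q) = -32*Q*X (K(X, Q) = 8*((Q*X)*(-4)) = 8*(-4*Q*X) = -32*Q*X)
b(T) = T + T² (b(T) = T² + T = T + T²)
(-68671 + 185639)/(K(-284, -302) - 68036) + b(457) = (-68671 + 185639)/(-32*(-302)*(-284) - 68036) + 457*(1 + 457) = 116968/(-2744576 - 68036) + 457*458 = 116968/(-2812612) + 209306 = 116968*(-1/2812612) + 209306 = -29242/703153 + 209306 = 147174112576/703153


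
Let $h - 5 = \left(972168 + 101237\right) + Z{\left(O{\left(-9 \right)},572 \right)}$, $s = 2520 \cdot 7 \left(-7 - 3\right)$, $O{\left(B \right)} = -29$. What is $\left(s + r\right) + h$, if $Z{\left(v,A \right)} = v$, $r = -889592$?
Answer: $7389$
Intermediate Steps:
$s = -176400$ ($s = 2520 \cdot 7 \left(-10\right) = 2520 \left(-70\right) = -176400$)
$h = 1073381$ ($h = 5 + \left(\left(972168 + 101237\right) - 29\right) = 5 + \left(1073405 - 29\right) = 5 + 1073376 = 1073381$)
$\left(s + r\right) + h = \left(-176400 - 889592\right) + 1073381 = -1065992 + 1073381 = 7389$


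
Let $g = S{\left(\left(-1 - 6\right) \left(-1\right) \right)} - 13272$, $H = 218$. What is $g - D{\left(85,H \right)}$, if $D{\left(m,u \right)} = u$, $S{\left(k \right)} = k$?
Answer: $-13483$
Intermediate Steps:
$g = -13265$ ($g = \left(-1 - 6\right) \left(-1\right) - 13272 = \left(-7\right) \left(-1\right) - 13272 = 7 - 13272 = -13265$)
$g - D{\left(85,H \right)} = -13265 - 218 = -13483$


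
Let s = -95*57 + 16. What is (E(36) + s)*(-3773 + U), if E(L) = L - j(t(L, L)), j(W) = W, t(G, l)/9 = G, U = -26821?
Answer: 173988078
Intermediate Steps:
t(G, l) = 9*G
E(L) = -8*L (E(L) = L - 9*L = -8*L)
s = -5399 (s = -5415 + 16 = -5399)
(E(36) + s)*(-3773 + U) = (-8*36 - 5399)*(-3773 - 26821) = (-288 - 5399)*(-30594) = -5687*(-30594) = 173988078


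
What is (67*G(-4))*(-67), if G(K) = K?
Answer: 17956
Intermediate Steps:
(67*G(-4))*(-67) = (67*(-4))*(-67) = -268*(-67) = 17956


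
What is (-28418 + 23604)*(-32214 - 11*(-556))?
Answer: 125635772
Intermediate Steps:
(-28418 + 23604)*(-32214 - 11*(-556)) = -4814*(-32214 + 6116) = -4814*(-26098) = 125635772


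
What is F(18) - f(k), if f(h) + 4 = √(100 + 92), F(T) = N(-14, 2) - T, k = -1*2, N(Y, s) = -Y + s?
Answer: 2 - 8*√3 ≈ -11.856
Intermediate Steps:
N(Y, s) = s - Y
k = -2
F(T) = 16 - T (F(T) = (2 - 1*(-14)) - T = (2 + 14) - T = 16 - T)
f(h) = -4 + 8*√3 (f(h) = -4 + √(100 + 92) = -4 + √192 = -4 + 8*√3)
F(18) - f(k) = (16 - 1*18) - (-4 + 8*√3) = (16 - 18) + (4 - 8*√3) = -2 + (4 - 8*√3) = 2 - 8*√3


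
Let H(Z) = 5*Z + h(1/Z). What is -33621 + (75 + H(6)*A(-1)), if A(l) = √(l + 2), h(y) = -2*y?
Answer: -100549/3 ≈ -33516.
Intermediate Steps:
A(l) = √(2 + l)
H(Z) = -2/Z + 5*Z (H(Z) = 5*Z - 2/Z = -2/Z + 5*Z)
-33621 + (75 + H(6)*A(-1)) = -33621 + (75 + (-2/6 + 5*6)*√(2 - 1)) = -33621 + (75 + (-2*⅙ + 30)*√1) = -33621 + (75 + (-⅓ + 30)*1) = -33621 + (75 + (89/3)*1) = -33621 + (75 + 89/3) = -33621 + 314/3 = -100549/3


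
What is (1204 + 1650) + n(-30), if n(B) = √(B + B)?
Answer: 2854 + 2*I*√15 ≈ 2854.0 + 7.746*I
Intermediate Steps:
n(B) = √2*√B (n(B) = √(2*B) = √2*√B)
(1204 + 1650) + n(-30) = (1204 + 1650) + √2*√(-30) = 2854 + √2*(I*√30) = 2854 + 2*I*√15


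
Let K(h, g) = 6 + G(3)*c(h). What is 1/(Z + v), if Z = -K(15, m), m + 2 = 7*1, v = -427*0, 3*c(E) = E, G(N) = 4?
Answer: -1/26 ≈ -0.038462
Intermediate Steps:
c(E) = E/3
v = 0
m = 5 (m = -2 + 7*1 = -2 + 7 = 5)
K(h, g) = 6 + 4*h/3 (K(h, g) = 6 + 4*(h/3) = 6 + 4*h/3)
Z = -26 (Z = -(6 + (4/3)*15) = -(6 + 20) = -1*26 = -26)
1/(Z + v) = 1/(-26 + 0) = 1/(-26) = -1/26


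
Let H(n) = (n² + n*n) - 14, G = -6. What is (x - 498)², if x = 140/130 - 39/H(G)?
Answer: 140765284969/568516 ≈ 2.4760e+5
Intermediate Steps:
H(n) = -14 + 2*n² (H(n) = (n² + n²) - 14 = 2*n² - 14 = -14 + 2*n²)
x = 305/754 (x = 140/130 - 39/(-14 + 2*(-6)²) = 140*(1/130) - 39/(-14 + 2*36) = 14/13 - 39/(-14 + 72) = 14/13 - 39/58 = 305/754 ≈ 0.40451)
(x - 498)² = (305/754 - 498)² = (-375187/754)² = 140765284969/568516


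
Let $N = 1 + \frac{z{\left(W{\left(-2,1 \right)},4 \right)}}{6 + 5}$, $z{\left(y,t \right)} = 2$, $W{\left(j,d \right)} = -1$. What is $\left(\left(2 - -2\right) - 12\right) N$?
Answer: $- \frac{104}{11} \approx -9.4545$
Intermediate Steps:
$N = \frac{13}{11}$ ($N = 1 + \frac{2}{6 + 5} = 1 + \frac{2}{11} = \frac{13}{11} \approx 1.1818$)
$\left(\left(2 - -2\right) - 12\right) N = \left(\left(2 - -2\right) - 12\right) \frac{13}{11} = \left(\left(2 + 2\right) - 12\right) \frac{13}{11} = \left(4 - 12\right) \frac{13}{11} = \left(-8\right) \frac{13}{11} = - \frac{104}{11}$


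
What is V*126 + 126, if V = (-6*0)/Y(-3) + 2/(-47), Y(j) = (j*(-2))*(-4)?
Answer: 5670/47 ≈ 120.64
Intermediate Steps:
Y(j) = 8*j (Y(j) = -2*j*(-4) = 8*j)
V = -2/47 (V = (-6*0)/((8*(-3))) + 2/(-47) = 0/(-24) + 2*(-1/47) = 0*(-1/24) - 2/47 = 0 - 2/47 = -2/47 ≈ -0.042553)
V*126 + 126 = -2/47*126 + 126 = -252/47 + 126 = 5670/47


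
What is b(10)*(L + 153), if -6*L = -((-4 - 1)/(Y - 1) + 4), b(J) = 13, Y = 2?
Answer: 11921/6 ≈ 1986.8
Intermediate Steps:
L = -1/6 (L = -(-1)*((-4 - 1)/(2 - 1) + 4)/6 = -(-1)*(-5/1 + 4)/6 = -(-1)*(-5*1 + 4)/6 = -(-1)*(-5 + 4)/6 = -(-1)*(-1)/6 = -1/6*1 = -1/6 ≈ -0.16667)
b(10)*(L + 153) = 13*(-1/6 + 153) = 13*(917/6) = 11921/6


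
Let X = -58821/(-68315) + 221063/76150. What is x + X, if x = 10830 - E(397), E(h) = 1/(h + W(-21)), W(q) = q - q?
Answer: 4474924922568853/413053667650 ≈ 10834.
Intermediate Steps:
W(q) = 0
E(h) = 1/h (E(h) = 1/(h + 0) = 1/h)
X = 3916227599/1040437450 (X = -58821*(-1/68315) + 221063*(1/76150) = 58821/68315 + 221063/76150 = 3916227599/1040437450 ≈ 3.7640)
x = 4299509/397 (x = 10830 - 1/397 = 4299509/397 ≈ 10830.)
x + X = 4299509/397 + 3916227599/1040437450 = 4474924922568853/413053667650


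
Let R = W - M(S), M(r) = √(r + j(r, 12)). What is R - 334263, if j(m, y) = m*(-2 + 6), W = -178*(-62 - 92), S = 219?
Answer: -306851 - √1095 ≈ -3.0688e+5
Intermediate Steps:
W = 27412 (W = -178*(-154) = 27412)
j(m, y) = 4*m (j(m, y) = m*4 = 4*m)
M(r) = √5*√r (M(r) = √(r + 4*r) = √(5*r) = √5*√r)
R = 27412 - √1095 (R = 27412 - √5*√219 = 27412 - √1095 ≈ 27379.)
R - 334263 = (27412 - √1095) - 334263 = -306851 - √1095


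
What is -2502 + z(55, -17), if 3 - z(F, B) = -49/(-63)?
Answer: -22498/9 ≈ -2499.8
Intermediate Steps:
z(F, B) = 20/9 (z(F, B) = 3 - (-49)/(-63) = 3 - (-49)*(-1)/63 = 3 - 1*7/9 = 3 - 7/9 = 20/9)
-2502 + z(55, -17) = -2502 + 20/9 = -22498/9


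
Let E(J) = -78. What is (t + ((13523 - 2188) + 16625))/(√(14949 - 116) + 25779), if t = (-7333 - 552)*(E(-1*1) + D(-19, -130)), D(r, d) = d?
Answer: 413465415/6389827 - 208505*√14833/83067751 ≈ 64.401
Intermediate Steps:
t = 1640080 (t = (-7333 - 552)*(-78 - 130) = -7885*(-208) = 1640080)
(t + ((13523 - 2188) + 16625))/(√(14949 - 116) + 25779) = (1640080 + ((13523 - 2188) + 16625))/(√(14949 - 116) + 25779) = (1640080 + (11335 + 16625))/(√14833 + 25779) = (1640080 + 27960)/(25779 + √14833) = 1668040/(25779 + √14833)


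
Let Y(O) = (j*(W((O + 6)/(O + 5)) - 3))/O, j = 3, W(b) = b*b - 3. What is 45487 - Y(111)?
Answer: 22646770711/497872 ≈ 45487.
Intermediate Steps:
W(b) = -3 + b² (W(b) = b² - 3 = -3 + b²)
Y(O) = (-18 + 3*(6 + O)²/(5 + O)²)/O (Y(O) = (3*((-3 + ((O + 6)/(O + 5))²) - 3))/O = (3*((-3 + ((6 + O)/(5 + O))²) - 3))/O = (3*((-3 + (6 + O)²/(5 + O)²) - 3))/O = (3*(-6 + (6 + O)²/(5 + O)²))/O = (-18 + 3*(6 + O)²/(5 + O)²)/O)
45487 - Y(111) = 45487 - (-18/111 + 3*(6 + 111)²/(111*(5 + 111)²)) = 45487 - (-18*1/111 + 3*(1/111)*117²/116²) = 45487 - (-6/37 + 3*(1/111)*(1/13456)*13689) = 45487 - (-6/37 + 13689/497872) = 45487 - 1*(-67047/497872) = 45487 + 67047/497872 = 22646770711/497872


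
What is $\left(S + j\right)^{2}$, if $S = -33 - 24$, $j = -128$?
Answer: $34225$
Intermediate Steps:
$S = -57$
$\left(S + j\right)^{2} = \left(-57 - 128\right)^{2} = \left(-185\right)^{2} = 34225$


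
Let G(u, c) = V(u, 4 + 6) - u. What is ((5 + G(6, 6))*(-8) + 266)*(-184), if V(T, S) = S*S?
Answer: 96784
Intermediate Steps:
V(T, S) = S²
G(u, c) = 100 - u (G(u, c) = (4 + 6)² - u = 10² - u = 100 - u)
((5 + G(6, 6))*(-8) + 266)*(-184) = ((5 + (100 - 1*6))*(-8) + 266)*(-184) = ((5 + (100 - 6))*(-8) + 266)*(-184) = ((5 + 94)*(-8) + 266)*(-184) = (99*(-8) + 266)*(-184) = (-792 + 266)*(-184) = -526*(-184) = 96784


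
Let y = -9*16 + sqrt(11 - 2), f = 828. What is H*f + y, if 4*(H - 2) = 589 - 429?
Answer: 34635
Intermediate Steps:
H = 42 (H = 2 + (589 - 429)/4 = 2 + (1/4)*160 = 2 + 40 = 42)
y = -141 (y = -144 + sqrt(9) = -144 + 3 = -141)
H*f + y = 42*828 - 141 = 34776 - 141 = 34635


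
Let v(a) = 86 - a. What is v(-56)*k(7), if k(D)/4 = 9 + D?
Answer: 9088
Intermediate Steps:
k(D) = 36 + 4*D (k(D) = 4*(9 + D) = 36 + 4*D)
v(-56)*k(7) = (86 - 1*(-56))*(36 + 4*7) = (86 + 56)*(36 + 28) = 142*64 = 9088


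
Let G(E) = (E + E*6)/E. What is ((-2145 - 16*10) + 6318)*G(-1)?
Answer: 28091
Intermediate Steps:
G(E) = 7 (G(E) = (E + 6*E)/E = (7*E)/E = 7)
((-2145 - 16*10) + 6318)*G(-1) = ((-2145 - 16*10) + 6318)*7 = ((-2145 - 160) + 6318)*7 = (-2305 + 6318)*7 = 4013*7 = 28091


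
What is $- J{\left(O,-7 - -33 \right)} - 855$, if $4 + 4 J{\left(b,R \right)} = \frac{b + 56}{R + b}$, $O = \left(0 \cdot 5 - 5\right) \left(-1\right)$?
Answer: $- \frac{105957}{124} \approx -854.49$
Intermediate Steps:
$O = 5$ ($O = \left(0 - 5\right) \left(-1\right) = \left(-5\right) \left(-1\right) = 5$)
$J{\left(b,R \right)} = -1 + \frac{56 + b}{4 \left(R + b\right)}$ ($J{\left(b,R \right)} = -1 + \frac{\left(b + 56\right) \frac{1}{R + b}}{4} = -1 + \frac{\left(56 + b\right) \frac{1}{R + b}}{4} = -1 + \frac{\frac{1}{R + b} \left(56 + b\right)}{4} = -1 + \frac{56 + b}{4 \left(R + b\right)}$)
$- J{\left(O,-7 - -33 \right)} - 855 = - \frac{14 - \left(-7 - -33\right) - \frac{15}{4}}{\left(-7 - -33\right) + 5} - 855 = - \frac{14 - \left(-7 + 33\right) - \frac{15}{4}}{\left(-7 + 33\right) + 5} - 855 = - \frac{14 - 26 - \frac{15}{4}}{26 + 5} - 855 = - \frac{14 - 26 - \frac{15}{4}}{31} - 855 = - \frac{-63}{31 \cdot 4} - 855 = \left(-1\right) \left(- \frac{63}{124}\right) - 855 = \frac{63}{124} - 855 = - \frac{105957}{124}$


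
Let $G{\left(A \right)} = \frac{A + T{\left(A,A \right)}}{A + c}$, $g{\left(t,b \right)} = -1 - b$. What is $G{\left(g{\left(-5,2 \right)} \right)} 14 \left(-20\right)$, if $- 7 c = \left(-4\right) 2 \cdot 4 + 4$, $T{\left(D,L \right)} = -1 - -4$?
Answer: $0$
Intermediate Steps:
$T{\left(D,L \right)} = 3$ ($T{\left(D,L \right)} = -1 + 4 = 3$)
$c = 4$ ($c = - \frac{\left(-4\right) 2 \cdot 4 + 4}{7} = - \frac{\left(-8\right) 4 + 4}{7} = - \frac{-32 + 4}{7} = \left(- \frac{1}{7}\right) \left(-28\right) = 4$)
$G{\left(A \right)} = \frac{3 + A}{4 + A}$ ($G{\left(A \right)} = \frac{A + 3}{A + 4} = \frac{3 + A}{4 + A}$)
$G{\left(g{\left(-5,2 \right)} \right)} 14 \left(-20\right) = \frac{3 - 3}{4 - 3} \cdot 14 \left(-20\right) = 1^{-1} \cdot 0 \cdot 14 \left(-20\right) = 1 \cdot 0 \cdot 14 \left(-20\right) = 0 \cdot 14 \left(-20\right) = 0 \left(-20\right) = 0$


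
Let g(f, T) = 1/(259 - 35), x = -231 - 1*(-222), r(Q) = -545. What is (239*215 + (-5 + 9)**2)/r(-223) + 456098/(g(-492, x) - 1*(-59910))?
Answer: -634112803401/7313813345 ≈ -86.701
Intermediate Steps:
x = -9 (x = -231 + 222 = -9)
g(f, T) = 1/224
(239*215 + (-5 + 9)**2)/r(-223) + 456098/(g(-492, x) - 1*(-59910)) = (239*215 + (-5 + 9)**2)/(-545) + 456098/(1/224 - 1*(-59910)) = (51385 + 4**2)*(-1/545) + 456098/(1/224 + 59910) = (51385 + 16)*(-1/545) + 456098/(13419841/224) = 51401*(-1/545) + 456098*(224/13419841) = -51401/545 + 102165952/13419841 = -634112803401/7313813345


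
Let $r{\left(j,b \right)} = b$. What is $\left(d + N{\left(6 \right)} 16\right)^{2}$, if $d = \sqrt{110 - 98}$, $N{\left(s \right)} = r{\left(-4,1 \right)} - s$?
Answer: $6412 - 320 \sqrt{3} \approx 5857.7$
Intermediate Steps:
$N{\left(s \right)} = 1 - s$
$d = 2 \sqrt{3}$ ($d = \sqrt{12} = 2 \sqrt{3} \approx 3.4641$)
$\left(d + N{\left(6 \right)} 16\right)^{2} = \left(2 \sqrt{3} + \left(1 - 6\right) 16\right)^{2} = \left(2 \sqrt{3} - 80\right)^{2} = \left(-80 + 2 \sqrt{3}\right)^{2}$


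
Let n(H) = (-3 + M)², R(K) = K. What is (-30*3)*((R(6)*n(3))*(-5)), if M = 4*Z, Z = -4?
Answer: 974700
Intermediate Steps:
M = -16 (M = 4*(-4) = -16)
n(H) = 361 (n(H) = (-3 - 16)² = (-19)² = 361)
(-30*3)*((R(6)*n(3))*(-5)) = (-30*3)*((6*361)*(-5)) = -194940*(-5) = -90*(-10830) = 974700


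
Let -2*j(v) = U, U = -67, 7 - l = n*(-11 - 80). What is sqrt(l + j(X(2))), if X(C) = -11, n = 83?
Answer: sqrt(30374)/2 ≈ 87.141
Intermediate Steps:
l = 7560 (l = 7 - 83*(-11 - 80) = 7 - 83*(-91) = 7 - 1*(-7553) = 7 + 7553 = 7560)
j(v) = 67/2 (j(v) = -1/2*(-67) = 67/2)
sqrt(l + j(X(2))) = sqrt(7560 + 67/2) = sqrt(15187/2) = sqrt(30374)/2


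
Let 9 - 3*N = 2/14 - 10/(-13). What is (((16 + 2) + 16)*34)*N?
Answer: 850816/273 ≈ 3116.5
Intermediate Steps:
N = 736/273 (N = 3 - (2/14 - 10/(-13))/3 = 3 - (2*(1/14) - 10*(-1/13))/3 = 3 - (1/7 + 10/13)/3 = 3 - 1/3*83/91 = 3 - 83/273 = 736/273 ≈ 2.6960)
(((16 + 2) + 16)*34)*N = (((16 + 2) + 16)*34)*(736/273) = ((18 + 16)*34)*(736/273) = (34*34)*(736/273) = 1156*(736/273) = 850816/273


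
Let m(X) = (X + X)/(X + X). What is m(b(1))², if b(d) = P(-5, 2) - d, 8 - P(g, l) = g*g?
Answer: 1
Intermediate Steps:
P(g, l) = 8 - g² (P(g, l) = 8 - g*g = 8 - g²)
b(d) = -17 - d (b(d) = (8 - 1*(-5)²) - d = (8 - 1*25) - d = (8 - 25) - d = -17 - d)
m(X) = 1 (m(X) = (2*X)/((2*X)) = (2*X)*(1/(2*X)) = 1)
m(b(1))² = 1² = 1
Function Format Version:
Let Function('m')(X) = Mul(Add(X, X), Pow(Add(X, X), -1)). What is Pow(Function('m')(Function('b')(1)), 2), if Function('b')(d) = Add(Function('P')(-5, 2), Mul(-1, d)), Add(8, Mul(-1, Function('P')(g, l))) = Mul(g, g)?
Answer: 1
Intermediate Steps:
Function('P')(g, l) = Add(8, Mul(-1, Pow(g, 2))) (Function('P')(g, l) = Add(8, Mul(-1, Mul(g, g))) = Add(8, Mul(-1, Pow(g, 2))))
Function('b')(d) = Add(-17, Mul(-1, d)) (Function('b')(d) = Add(Add(8, Mul(-1, Pow(-5, 2))), Mul(-1, d)) = Add(Add(8, Mul(-1, 25)), Mul(-1, d)) = Add(Add(8, -25), Mul(-1, d)) = Add(-17, Mul(-1, d)))
Function('m')(X) = 1 (Function('m')(X) = Mul(Mul(2, X), Pow(Mul(2, X), -1)) = Mul(Mul(2, X), Mul(Rational(1, 2), Pow(X, -1))) = 1)
Pow(Function('m')(Function('b')(1)), 2) = Pow(1, 2) = 1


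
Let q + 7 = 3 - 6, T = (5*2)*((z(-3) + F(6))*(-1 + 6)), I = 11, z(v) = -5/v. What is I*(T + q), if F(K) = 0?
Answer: 2420/3 ≈ 806.67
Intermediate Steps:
T = 250/3 (T = (5*2)*((-5/(-3) + 0)*(-1 + 6)) = 10*((-5*(-⅓) + 0)*5) = 10*((5/3 + 0)*5) = 10*((5/3)*5) = 10*(25/3) = 250/3 ≈ 83.333)
q = -10 (q = -7 + (3 - 6) = -7 - 3 = -10)
I*(T + q) = 11*(250/3 - 10) = 11*(220/3) = 2420/3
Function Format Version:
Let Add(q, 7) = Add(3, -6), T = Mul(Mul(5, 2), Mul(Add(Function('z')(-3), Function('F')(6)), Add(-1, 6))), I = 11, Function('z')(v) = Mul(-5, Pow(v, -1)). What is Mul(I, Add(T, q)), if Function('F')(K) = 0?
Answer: Rational(2420, 3) ≈ 806.67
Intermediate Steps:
T = Rational(250, 3) (T = Mul(Mul(5, 2), Mul(Add(Mul(-5, Pow(-3, -1)), 0), Add(-1, 6))) = Mul(10, Mul(Add(Mul(-5, Rational(-1, 3)), 0), 5)) = Mul(10, Mul(Add(Rational(5, 3), 0), 5)) = Mul(10, Mul(Rational(5, 3), 5)) = Mul(10, Rational(25, 3)) = Rational(250, 3) ≈ 83.333)
q = -10 (q = Add(-7, Add(3, -6)) = Add(-7, -3) = -10)
Mul(I, Add(T, q)) = Mul(11, Add(Rational(250, 3), -10)) = Mul(11, Rational(220, 3)) = Rational(2420, 3)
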